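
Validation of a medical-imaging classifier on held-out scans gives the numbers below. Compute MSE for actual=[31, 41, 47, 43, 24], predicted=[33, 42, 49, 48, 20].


Squared errors: (31-33)²=4, (41-42)²=1, (47-49)²=4, (43-48)²=25, (24-20)²=16
Sum = 50
MSE = 50/5 = 10

10


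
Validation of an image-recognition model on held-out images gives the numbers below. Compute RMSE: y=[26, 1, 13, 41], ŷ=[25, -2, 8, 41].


MSE = 35/4 = 8.75
RMSE = √(35/4) = 2.958

2.958


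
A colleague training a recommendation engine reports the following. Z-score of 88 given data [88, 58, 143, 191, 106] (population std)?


μ = 117.2, σ = 46.0322
z = (88 - 117.2)/46.0322 = -0.6343

-0.6343


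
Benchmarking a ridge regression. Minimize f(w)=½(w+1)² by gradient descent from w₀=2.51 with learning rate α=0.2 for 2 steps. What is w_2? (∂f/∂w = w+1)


step 1: grad = 2.51+1 = 3.51; w = 2.51 - 0.2·(3.51) = 1.808
step 2: grad = 1.808+1 = 2.808; w = 1.808 - 0.2·(2.808) = 1.2464

1.2464


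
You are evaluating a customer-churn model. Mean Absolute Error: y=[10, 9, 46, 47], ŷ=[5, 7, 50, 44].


Absolute errors: |10-5|=5, |9-7|=2, |46-50|=4, |47-44|=3
Sum = 14
MAE = 14/4 = 7/2

7/2


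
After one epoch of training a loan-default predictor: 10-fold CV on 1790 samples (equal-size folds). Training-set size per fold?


Fold size = 1790/10 = 179
Training per fold = 1790 - 179 = 1611

1611


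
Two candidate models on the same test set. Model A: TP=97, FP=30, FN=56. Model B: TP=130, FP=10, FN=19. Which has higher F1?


Model A: P=97/127=0.7638, R=97/153=0.634, F1=2PR/(P+R)=2TP/(2TP+FP+FN)=194/280=0.6929
Model B: P=130/140=0.9286, R=130/149=0.8725, F1=2PR/(P+R)=2TP/(2TP+FP+FN)=260/289=0.8997
0.6929 < 0.8997 → Model B

Model B


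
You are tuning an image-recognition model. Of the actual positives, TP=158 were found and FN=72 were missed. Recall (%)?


Recall = TP/(TP+FN)
= 158/(158+72)
= 158/230 = 68.7%

68.7%


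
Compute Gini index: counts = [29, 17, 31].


Probabilities: [29/77, 17/77, 31/77] ≈ [0.3766, 0.2208, 0.4026]
Σpᵢ² = (841 + 289 + 961)/77² = 2091/5929
Gini = 1 - Σpᵢ² = 1 - 2091/5929 = 0.6473

0.6473


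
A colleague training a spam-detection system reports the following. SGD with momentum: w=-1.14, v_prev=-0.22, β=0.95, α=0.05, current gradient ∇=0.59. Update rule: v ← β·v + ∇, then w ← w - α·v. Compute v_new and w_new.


v_new = 0.95·-0.22 + 0.59 = -0.209 + 0.59 = 0.381
w_new = -1.14 - 0.05·0.381 = -1.14 - 0.01905 = -1.15905

v_new=0.381, w_new=-1.15905


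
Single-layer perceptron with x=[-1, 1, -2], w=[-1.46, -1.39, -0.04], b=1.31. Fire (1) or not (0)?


z = (-1)·(-1.46) + (1)·(-1.39) + (-2)·(-0.04) + 1.31
  = 1.46
step(z) = 1 (z≥0)

1


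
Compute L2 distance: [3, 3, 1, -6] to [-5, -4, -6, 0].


d = √((3+ 5)² + (3+ 4)² + (1+ 6)² + (-6-0)²)
  = √(64 + 49 + 49 + 36)
  = √198 = 14.0712

14.0712


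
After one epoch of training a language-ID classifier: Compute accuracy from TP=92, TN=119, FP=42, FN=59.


Accuracy = (TP+TN)/(TP+TN+FP+FN)
= (92+119)/(312)
= 211/312 = 67.63%

67.63%


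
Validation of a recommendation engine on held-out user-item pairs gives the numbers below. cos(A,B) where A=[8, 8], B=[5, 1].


A·B = 8·5 + 8·1 = 48
‖A‖ = √128 = 11.3137, ‖B‖ = √26 = 5.099
cos = 48/(√128·√26) = 48/√3328 = 0.8321

0.8321


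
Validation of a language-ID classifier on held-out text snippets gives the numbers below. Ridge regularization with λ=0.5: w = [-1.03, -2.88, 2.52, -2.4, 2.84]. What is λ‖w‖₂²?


‖w‖₂² = (-1.03)² + (-2.88)² + (2.52)² + (-2.4)² + (2.84)²
     = 1.0609 + 8.2944 + 6.3504 + 5.76 + 8.0656
     = 29.5313
λ·‖w‖₂² = 0.5·29.5313 = 14.76565

14.76565


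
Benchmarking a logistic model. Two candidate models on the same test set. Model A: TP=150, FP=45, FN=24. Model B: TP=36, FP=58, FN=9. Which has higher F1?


Model A: P=150/195=0.7692, R=150/174=0.8621, F1=2PR/(P+R)=2TP/(2TP+FP+FN)=300/369=0.813
Model B: P=36/94=0.383, R=36/45=0.8, F1=2PR/(P+R)=2TP/(2TP+FP+FN)=72/139=0.518
0.813 > 0.518 → Model A

Model A


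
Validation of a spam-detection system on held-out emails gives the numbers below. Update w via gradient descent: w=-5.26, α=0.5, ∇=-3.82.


w_new = w - α·∇
= -5.26 - 0.5·-3.82
= -5.26 + 1.91
= -3.35

-3.35


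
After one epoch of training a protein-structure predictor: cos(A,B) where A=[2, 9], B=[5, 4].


A·B = 2·5 + 9·4 = 46
‖A‖ = √85 = 9.2195, ‖B‖ = √41 = 6.4031
cos = 46/(√85·√41) = 46/√3485 = 0.7792

0.7792


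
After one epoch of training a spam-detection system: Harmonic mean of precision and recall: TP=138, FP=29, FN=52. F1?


Precision = 138/167 = 0.8263
Recall = 138/190 = 0.7263
F1 = 2·P·R/(P+R) = 2·TP/(2·TP+FP+FN) = 276/(276+29+52) = 276/357 = 0.7731

0.7731


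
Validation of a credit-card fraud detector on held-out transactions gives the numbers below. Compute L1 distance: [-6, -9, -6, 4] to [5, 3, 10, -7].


d = |-6-5| + |-9-3| + |-6-10| + |4+ 7|
  = 11 + 12 + 16 + 11
  = 50

50


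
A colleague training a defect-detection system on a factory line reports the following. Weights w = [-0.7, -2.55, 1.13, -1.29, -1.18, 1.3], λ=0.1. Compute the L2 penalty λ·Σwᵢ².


‖w‖₂² = (-0.7)² + (-2.55)² + (1.13)² + (-1.29)² + (-1.18)² + (1.3)²
     = 0.49 + 6.5025 + 1.2769 + 1.6641 + 1.3924 + 1.69
     = 13.0159
λ·‖w‖₂² = 0.1·13.0159 = 1.30159

1.30159


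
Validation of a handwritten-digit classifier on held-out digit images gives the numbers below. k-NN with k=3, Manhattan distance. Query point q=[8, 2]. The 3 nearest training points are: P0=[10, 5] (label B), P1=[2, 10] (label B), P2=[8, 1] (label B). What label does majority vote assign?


d(q,P0) = 5  (label B)
d(q,P1) = 14  (label B)
d(q,P2) = 1  (label B)
Votes: A=0, B=3
Majority → B

B


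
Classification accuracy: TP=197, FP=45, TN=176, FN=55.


Accuracy = (TP+TN)/(TP+TN+FP+FN)
= (197+176)/(473)
= 373/473 = 78.86%

78.86%


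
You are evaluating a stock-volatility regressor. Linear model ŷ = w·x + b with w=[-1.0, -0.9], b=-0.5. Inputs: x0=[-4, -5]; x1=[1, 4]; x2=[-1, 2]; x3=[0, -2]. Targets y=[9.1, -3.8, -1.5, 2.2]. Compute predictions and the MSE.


ŷ0 = (-1.0)·(-4) + (-0.9)·(-5) - 0.5 = 8.0
ŷ1 = (-1.0)·(1) + (-0.9)·(4) - 0.5 = -5.1
ŷ2 = (-1.0)·(-1) + (-0.9)·(2) - 0.5 = -1.3
ŷ3 = (-1.0)·(0) + (-0.9)·(-2) - 0.5 = 1.3
errors² = [1.21, 1.69, 0.04, 0.81]
MSE = 3.7500/4 = 0.9375

0.9375


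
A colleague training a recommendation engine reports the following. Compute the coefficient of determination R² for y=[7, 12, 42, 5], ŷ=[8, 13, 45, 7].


ȳ = 16.5
SS_res = Σ(y-ŷ)² = 15
SS_tot = Σ(y-ȳ)² = 893
R² = 1 - SS_res/SS_tot = 1 - 0.0168 = 0.9832

0.9832


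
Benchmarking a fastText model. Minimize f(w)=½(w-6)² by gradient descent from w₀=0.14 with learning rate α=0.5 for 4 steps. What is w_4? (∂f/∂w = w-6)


step 1: grad = 0.14-6 = -5.86; w = 0.14 - 0.5·(-5.86) = 3.07
step 2: grad = 3.07-6 = -2.93; w = 3.07 - 0.5·(-2.93) = 4.535
step 3: grad = 4.535-6 = -1.465; w = 4.535 - 0.5·(-1.465) = 5.2675
step 4: grad = 5.2675-6 = -0.7325; w = 5.2675 - 0.5·(-0.7325) = 5.63375

5.63375


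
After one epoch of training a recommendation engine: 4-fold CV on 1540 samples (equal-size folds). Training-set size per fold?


Fold size = 1540/4 = 385
Training per fold = 1540 - 385 = 1155

1155


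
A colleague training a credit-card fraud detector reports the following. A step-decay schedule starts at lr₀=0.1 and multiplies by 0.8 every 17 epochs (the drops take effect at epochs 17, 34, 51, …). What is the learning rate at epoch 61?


n_drops = ⌊61/17⌋ = 3
lr = 0.1·0.8^3 = 0.1·0.512 = 0.0512

0.0512


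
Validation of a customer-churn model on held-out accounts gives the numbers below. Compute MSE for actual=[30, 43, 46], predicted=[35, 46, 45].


Squared errors: (30-35)²=25, (43-46)²=9, (46-45)²=1
Sum = 35
MSE = 35/3 = 35/3

35/3


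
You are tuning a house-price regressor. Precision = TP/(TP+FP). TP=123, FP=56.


Precision = TP/(TP+FP)
= 123/(123+56)
= 123/179 = 68.72%

68.72%


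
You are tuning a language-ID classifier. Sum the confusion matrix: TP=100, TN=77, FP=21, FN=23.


Total = TP + TN + FP + FN
= 100 + 77 + 21 + 23
= 221
(Predicted positive: 121, predicted negative: 100)

221


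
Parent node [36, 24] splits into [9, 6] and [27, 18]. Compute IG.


Parent = [36, 24], H_parent = 0.971
H_left = 0.971 (n=15), H_right = 0.971 (n=45)
H_children = (15/60)·0.971 + (45/60)·0.971 = 0.971
IG = 0.971 - 0.971 = 0.0

0.0


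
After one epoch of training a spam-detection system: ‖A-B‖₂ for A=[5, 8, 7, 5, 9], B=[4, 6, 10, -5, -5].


d = √((5-4)² + (8-6)² + (7-10)² + (5+ 5)² + (9+ 5)²)
  = √(1 + 4 + 9 + 100 + 196)
  = √310 = 17.6068

17.6068


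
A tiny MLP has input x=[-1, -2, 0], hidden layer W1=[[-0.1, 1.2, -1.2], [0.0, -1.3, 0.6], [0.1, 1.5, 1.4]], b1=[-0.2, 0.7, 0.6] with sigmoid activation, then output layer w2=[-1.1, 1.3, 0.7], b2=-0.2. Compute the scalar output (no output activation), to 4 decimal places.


z1[0] = (-0.1)·(-1) + (1.2)·(-2) + (-1.2)·(0) - 0.2 = -2.5
z1[1] = (0.0)·(-1) + (-1.3)·(-2) + (0.6)·(0) + 0.7 = 3.3
z1[2] = (0.1)·(-1) + (1.5)·(-2) + (1.4)·(0) + 0.6 = -2.5
h = sigmoid(z1) = [0.0759, 0.9644, 0.0759]
output = (-1.1)·(0.0759) + (1.3)·(0.9644) + (0.7)·(0.0759) - 0.2 = 1.0234

1.0234


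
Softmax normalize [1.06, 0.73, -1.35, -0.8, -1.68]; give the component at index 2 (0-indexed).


Exponentials: e^1.06=2.8864, e^0.73=2.0751, e^-1.35=0.2592, e^-0.8=0.4493, e^-1.68=0.1864
Sum = 5.8564
Softmax = [0.4929, 0.3543, 0.0443, 0.0767, 0.0318]
p[2] = 0.2592/5.8564 = 0.0443

0.0443


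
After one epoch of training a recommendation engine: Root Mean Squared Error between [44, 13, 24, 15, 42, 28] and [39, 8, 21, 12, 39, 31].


MSE = 86/6 = 14.3333
RMSE = √(86/6) = 3.7859

3.7859


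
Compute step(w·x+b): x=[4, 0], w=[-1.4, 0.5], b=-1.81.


z = (4)·(-1.4) + (0)·(0.5) - 1.81
  = -7.41
step(z) = 0 (z<0)

0


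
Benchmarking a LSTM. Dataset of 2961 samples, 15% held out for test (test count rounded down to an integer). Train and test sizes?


Test = ⌊2961·15/100⌋ = 444
Train = 2961 - 444 = 2517

Train: 2517, Test: 444


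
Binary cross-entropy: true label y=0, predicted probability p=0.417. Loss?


BCE = -[y·ln(p) + (1-y)·ln(1-p)]
= -0 - 1·ln(1-0.417)
= -ln(0.583) = 0.5396

0.5396


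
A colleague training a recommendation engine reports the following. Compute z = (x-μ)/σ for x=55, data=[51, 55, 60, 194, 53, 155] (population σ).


μ = 94.6667, σ = 57.6272
z = (55 - 94.6667)/57.6272 = -0.6883

-0.6883


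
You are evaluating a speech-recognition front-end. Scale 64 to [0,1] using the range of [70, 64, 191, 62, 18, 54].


min=18, max=191
(64-18)/(191-18) = 46/173 = 0.2659

0.2659


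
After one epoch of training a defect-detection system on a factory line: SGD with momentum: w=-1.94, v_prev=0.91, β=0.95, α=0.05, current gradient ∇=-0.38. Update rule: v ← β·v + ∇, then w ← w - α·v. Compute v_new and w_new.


v_new = 0.95·0.91 - 0.38 = 0.8645 - 0.38 = 0.4845
w_new = -1.94 - 0.05·0.4845 = -1.94 - 0.024225 = -1.964225

v_new=0.4845, w_new=-1.964225


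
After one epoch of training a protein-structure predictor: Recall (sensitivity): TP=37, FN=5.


Recall = TP/(TP+FN)
= 37/(37+5)
= 37/42 = 88.1%

88.1%


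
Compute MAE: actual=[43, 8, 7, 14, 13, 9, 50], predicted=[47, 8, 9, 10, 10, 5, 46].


Absolute errors: |43-47|=4, |8-8|=0, |7-9|=2, |14-10|=4, |13-10|=3, |9-5|=4, |50-46|=4
Sum = 21
MAE = 21/7 = 3

3


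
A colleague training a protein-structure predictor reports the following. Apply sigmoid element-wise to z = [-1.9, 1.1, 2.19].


σ(-1.9) = 1/(1+e^1.9) = 0.1301
σ(1.1) = 1/(1+e^-1.1) = 0.7503
σ(2.19) = 1/(1+e^-2.19) = 0.8993
result = [0.1301, 0.7503, 0.8993]

[0.1301, 0.7503, 0.8993]


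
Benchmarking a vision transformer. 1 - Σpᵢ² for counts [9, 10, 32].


Probabilities: [9/51, 10/51, 32/51] ≈ [0.1765, 0.1961, 0.6275]
Σpᵢ² = (81 + 100 + 1024)/51² = 1205/2601
Gini = 1 - Σpᵢ² = 1 - 1205/2601 = 0.5367

0.5367


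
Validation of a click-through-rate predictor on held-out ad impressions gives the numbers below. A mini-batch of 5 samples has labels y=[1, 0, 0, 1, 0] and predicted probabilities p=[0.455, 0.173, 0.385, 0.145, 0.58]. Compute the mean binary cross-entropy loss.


L[0] = -ln(0.455) = 0.7875
L[1] = -ln(1-0.173) = -ln(0.827) = 0.19
L[2] = -ln(1-0.385) = -ln(0.615) = 0.4861
L[3] = -ln(0.145) = 1.931
L[4] = -ln(1-0.58) = -ln(0.42) = 0.8675
mean = (0.7875 + 0.19 + 0.4861 + 1.931 + 0.8675)/5 = 0.8524

0.8524


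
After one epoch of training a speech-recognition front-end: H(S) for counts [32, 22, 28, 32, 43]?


Probabilities: [32/157, 22/157, 28/157, 32/157, 43/157] ≈ [0.2038, 0.1401, 0.1783, 0.2038, 0.2739]
H = -((32/157)·log₂(32/157) + (22/157)·log₂(22/157) + (28/157)·log₂(28/157) + (32/157)·log₂(32/157) + (43/157)·log₂(43/157))
  = 2.288 bits

2.288 bits


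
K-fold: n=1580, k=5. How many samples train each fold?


Fold size = 1580/5 = 316
Training per fold = 1580 - 316 = 1264

1264


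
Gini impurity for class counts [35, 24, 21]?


Probabilities: [35/80, 24/80, 21/80] ≈ [0.4375, 0.3, 0.2625]
Σpᵢ² = (1225 + 576 + 441)/80² = 2242/6400
Gini = 1 - Σpᵢ² = 1 - 2242/6400 = 0.6497

0.6497


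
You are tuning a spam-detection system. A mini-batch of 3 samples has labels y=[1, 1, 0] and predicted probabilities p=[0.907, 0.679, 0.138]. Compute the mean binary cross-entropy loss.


L[0] = -ln(0.907) = 0.0976
L[1] = -ln(0.679) = 0.3871
L[2] = -ln(1-0.138) = -ln(0.862) = 0.1485
mean = (0.0976 + 0.3871 + 0.1485)/3 = 0.2111

0.2111


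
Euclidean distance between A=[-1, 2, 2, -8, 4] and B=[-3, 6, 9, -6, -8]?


d = √((-1+ 3)² + (2-6)² + (2-9)² + (-8+ 6)² + (4+ 8)²)
  = √(4 + 16 + 49 + 4 + 144)
  = √217 = 14.7309

14.7309


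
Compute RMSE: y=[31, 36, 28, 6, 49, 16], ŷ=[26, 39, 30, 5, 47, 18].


MSE = 47/6 = 7.8333
RMSE = √(47/6) = 2.7988

2.7988


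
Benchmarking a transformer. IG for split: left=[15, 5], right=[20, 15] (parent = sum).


Parent = [35, 20], H_parent = 0.9457
H_left = 0.8113 (n=20), H_right = 0.9852 (n=35)
H_children = (20/55)·0.8113 + (35/55)·0.9852 = 0.922
IG = 0.9457 - 0.922 = 0.0237

0.0237


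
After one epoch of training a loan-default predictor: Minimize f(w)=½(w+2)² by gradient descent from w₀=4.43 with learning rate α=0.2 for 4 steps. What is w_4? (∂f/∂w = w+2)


step 1: grad = 4.43+2 = 6.43; w = 4.43 - 0.2·(6.43) = 3.144
step 2: grad = 3.144+2 = 5.144; w = 3.144 - 0.2·(5.144) = 2.1152
step 3: grad = 2.1152+2 = 4.1152; w = 2.1152 - 0.2·(4.1152) = 1.29216
step 4: grad = 1.29216+2 = 3.29216; w = 1.29216 - 0.2·(3.29216) = 0.633728

0.633728


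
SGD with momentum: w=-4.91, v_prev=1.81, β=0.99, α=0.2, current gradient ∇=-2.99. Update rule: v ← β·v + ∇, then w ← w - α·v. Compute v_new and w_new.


v_new = 0.99·1.81 - 2.99 = 1.7919 - 2.99 = -1.1981
w_new = -4.91 - 0.2·-1.1981 = -4.91 + 0.23962 = -4.67038

v_new=-1.1981, w_new=-4.67038


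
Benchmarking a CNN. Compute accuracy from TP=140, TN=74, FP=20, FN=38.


Accuracy = (TP+TN)/(TP+TN+FP+FN)
= (140+74)/(272)
= 214/272 = 78.68%

78.68%


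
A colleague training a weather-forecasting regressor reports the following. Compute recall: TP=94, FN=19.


Recall = TP/(TP+FN)
= 94/(94+19)
= 94/113 = 83.19%

83.19%


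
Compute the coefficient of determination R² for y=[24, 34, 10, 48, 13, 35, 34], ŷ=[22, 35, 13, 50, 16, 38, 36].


ȳ = 28.2857
SS_res = Σ(y-ŷ)² = 40
SS_tot = Σ(y-ȳ)² = 1085.43
R² = 1 - SS_res/SS_tot = 1 - 0.0369 = 0.9631

0.9631


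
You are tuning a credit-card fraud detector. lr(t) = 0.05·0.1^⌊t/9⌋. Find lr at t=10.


n_drops = ⌊10/9⌋ = 1
lr = 0.05·0.1^1 = 0.05·0.1 = 0.005

0.005


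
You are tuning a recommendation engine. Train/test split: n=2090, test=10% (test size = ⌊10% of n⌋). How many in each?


Test = ⌊2090·10/100⌋ = 209
Train = 2090 - 209 = 1881

Train: 1881, Test: 209


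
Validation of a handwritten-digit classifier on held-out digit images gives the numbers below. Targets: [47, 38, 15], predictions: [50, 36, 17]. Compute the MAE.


Absolute errors: |47-50|=3, |38-36|=2, |15-17|=2
Sum = 7
MAE = 7/3 = 7/3

7/3


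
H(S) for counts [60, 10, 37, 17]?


Probabilities: [60/124, 10/124, 37/124, 17/124] ≈ [0.4839, 0.0806, 0.2984, 0.1371]
H = -((60/124)·log₂(60/124) + (10/124)·log₂(10/124) + (37/124)·log₂(37/124) + (17/124)·log₂(17/124))
  = 1.7133 bits

1.7133 bits


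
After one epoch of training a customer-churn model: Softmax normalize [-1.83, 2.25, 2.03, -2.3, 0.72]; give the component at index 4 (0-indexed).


Exponentials: e^-1.83=0.1604, e^2.25=9.4877, e^2.03=7.6141, e^-2.3=0.1003, e^0.72=2.0544
Sum = 19.4169
Softmax = [0.0083, 0.4886, 0.3921, 0.0052, 0.1058]
p[4] = 2.0544/19.4169 = 0.1058

0.1058


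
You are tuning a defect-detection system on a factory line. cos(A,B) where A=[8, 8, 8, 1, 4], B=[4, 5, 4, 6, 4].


A·B = 8·4 + 8·5 + 8·4 + 1·6 + 4·4 = 126
‖A‖ = √209 = 14.4568, ‖B‖ = √109 = 10.4403
cos = 126/(√209·√109) = 126/√22781 = 0.8348

0.8348


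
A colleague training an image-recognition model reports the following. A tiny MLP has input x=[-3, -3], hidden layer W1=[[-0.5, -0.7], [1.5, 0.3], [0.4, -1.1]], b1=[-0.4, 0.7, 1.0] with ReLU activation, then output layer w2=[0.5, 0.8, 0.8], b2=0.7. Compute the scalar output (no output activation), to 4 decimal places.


z1[0] = (-0.5)·(-3) + (-0.7)·(-3) - 0.4 = 3.2
z1[1] = (1.5)·(-3) + (0.3)·(-3) + 0.7 = -4.7
z1[2] = (0.4)·(-3) + (-1.1)·(-3) + 1.0 = 3.1
h = ReLU(z1) = [3.2, 0.0, 3.1]
output = (0.5)·(3.2) + (0.8)·(0.0) + (0.8)·(3.1) + 0.7 = 4.78

4.78


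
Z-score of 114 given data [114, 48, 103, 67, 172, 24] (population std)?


μ = 88, σ = 48.4665
z = (114 - 88)/48.4665 = 0.5365

0.5365


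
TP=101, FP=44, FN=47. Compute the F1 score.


Precision = 101/145 = 0.6966
Recall = 101/148 = 0.6824
F1 = 2·P·R/(P+R) = 2·TP/(2·TP+FP+FN) = 202/(202+44+47) = 202/293 = 0.6894

0.6894


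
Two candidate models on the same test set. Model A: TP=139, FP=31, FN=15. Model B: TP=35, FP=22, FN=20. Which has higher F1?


Model A: P=139/170=0.8176, R=139/154=0.9026, F1=2PR/(P+R)=2TP/(2TP+FP+FN)=278/324=0.858
Model B: P=35/57=0.614, R=35/55=0.6364, F1=2PR/(P+R)=2TP/(2TP+FP+FN)=70/112=0.625
0.858 > 0.625 → Model A

Model A


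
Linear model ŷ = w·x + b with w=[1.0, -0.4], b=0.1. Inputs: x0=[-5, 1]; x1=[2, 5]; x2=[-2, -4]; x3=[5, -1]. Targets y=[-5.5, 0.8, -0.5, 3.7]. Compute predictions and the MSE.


ŷ0 = (1.0)·(-5) + (-0.4)·(1) + 0.1 = -5.3
ŷ1 = (1.0)·(2) + (-0.4)·(5) + 0.1 = 0.1
ŷ2 = (1.0)·(-2) + (-0.4)·(-4) + 0.1 = -0.3
ŷ3 = (1.0)·(5) + (-0.4)·(-1) + 0.1 = 5.5
errors² = [0.04, 0.49, 0.04, 3.24]
MSE = 3.8100/4 = 0.9525

0.9525


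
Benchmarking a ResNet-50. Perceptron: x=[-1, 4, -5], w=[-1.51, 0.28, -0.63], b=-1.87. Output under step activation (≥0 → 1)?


z = (-1)·(-1.51) + (4)·(0.28) + (-5)·(-0.63) - 1.87
  = 3.91
step(z) = 1 (z≥0)

1


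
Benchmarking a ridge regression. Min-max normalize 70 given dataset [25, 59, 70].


min=25, max=70
(70-25)/(70-25) = 45/45 = 1.0

1.0


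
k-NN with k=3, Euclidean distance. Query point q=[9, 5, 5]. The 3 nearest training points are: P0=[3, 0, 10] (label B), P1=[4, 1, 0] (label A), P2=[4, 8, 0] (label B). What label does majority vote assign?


d(q,P0) = 9.2736  (label B)
d(q,P1) = 8.124  (label A)
d(q,P2) = 7.6811  (label B)
Votes: A=1, B=2
Majority → B

B


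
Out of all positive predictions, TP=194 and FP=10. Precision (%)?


Precision = TP/(TP+FP)
= 194/(194+10)
= 194/204 = 95.1%

95.1%


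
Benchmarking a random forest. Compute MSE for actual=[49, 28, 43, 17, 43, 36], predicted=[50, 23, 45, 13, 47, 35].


Squared errors: (49-50)²=1, (28-23)²=25, (43-45)²=4, (17-13)²=16, (43-47)²=16, (36-35)²=1
Sum = 63
MSE = 63/6 = 21/2

21/2


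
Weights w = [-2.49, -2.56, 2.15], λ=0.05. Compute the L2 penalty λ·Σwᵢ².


‖w‖₂² = (-2.49)² + (-2.56)² + (2.15)²
     = 6.2001 + 6.5536 + 4.6225
     = 17.3762
λ·‖w‖₂² = 0.05·17.3762 = 0.86881

0.86881


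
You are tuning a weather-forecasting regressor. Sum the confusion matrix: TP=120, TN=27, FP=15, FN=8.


Total = TP + TN + FP + FN
= 120 + 27 + 15 + 8
= 170
(Predicted positive: 135, predicted negative: 35)

170


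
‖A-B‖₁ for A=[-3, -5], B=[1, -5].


d = |-3-1| + |-5+ 5|
  = 4 + 0
  = 4

4


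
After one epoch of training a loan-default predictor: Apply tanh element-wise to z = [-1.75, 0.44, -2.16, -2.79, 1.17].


tanh(-1.75) = -0.9414
tanh(0.44) = 0.4136
tanh(-2.16) = -0.9737
tanh(-2.79) = -0.9925
tanh(1.17) = 0.8243
result = [-0.9414, 0.4136, -0.9737, -0.9925, 0.8243]

[-0.9414, 0.4136, -0.9737, -0.9925, 0.8243]


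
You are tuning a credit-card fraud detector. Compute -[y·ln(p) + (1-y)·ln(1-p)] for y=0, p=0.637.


BCE = -[y·ln(p) + (1-y)·ln(1-p)]
= -0 - 1·ln(1-0.637)
= -ln(0.363) = 1.0134

1.0134


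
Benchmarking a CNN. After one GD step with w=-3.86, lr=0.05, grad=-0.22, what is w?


w_new = w - α·∇
= -3.86 - 0.05·-0.22
= -3.86 + 0.011
= -3.849

-3.849


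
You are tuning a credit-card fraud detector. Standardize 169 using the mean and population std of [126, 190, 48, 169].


μ = 133.25, σ = 54.357
z = (169 - 133.25)/54.357 = 0.6577

0.6577


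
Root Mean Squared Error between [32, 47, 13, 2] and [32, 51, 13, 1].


MSE = 17/4 = 4.25
RMSE = √(17/4) = 2.0616

2.0616


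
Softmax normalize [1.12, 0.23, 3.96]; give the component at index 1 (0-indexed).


Exponentials: e^1.12=3.0649, e^0.23=1.2586, e^3.96=52.4573
Sum = 56.7808
Softmax = [0.054, 0.0222, 0.9239]
p[1] = 1.2586/56.7808 = 0.0222

0.0222


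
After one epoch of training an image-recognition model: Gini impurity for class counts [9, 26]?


Probabilities: [9/35, 26/35] ≈ [0.2571, 0.7429]
Σpᵢ² = (81 + 676)/35² = 757/1225
Gini = 1 - Σpᵢ² = 1 - 757/1225 = 0.382

0.382


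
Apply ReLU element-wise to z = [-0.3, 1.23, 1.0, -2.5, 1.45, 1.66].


ReLU(-0.3) = max(0, -0.3) = 0.0
ReLU(1.23) = max(0, 1.23) = 1.23
ReLU(1.0) = max(0, 1.0) = 1.0
ReLU(-2.5) = max(0, -2.5) = 0.0
ReLU(1.45) = max(0, 1.45) = 1.45
ReLU(1.66) = max(0, 1.66) = 1.66
result = [0.0, 1.23, 1.0, 0.0, 1.45, 1.66]

[0.0, 1.23, 1.0, 0.0, 1.45, 1.66]


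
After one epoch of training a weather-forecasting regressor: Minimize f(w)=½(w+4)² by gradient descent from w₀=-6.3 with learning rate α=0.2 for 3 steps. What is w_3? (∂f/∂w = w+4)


step 1: grad = -6.3+4 = -2.3; w = -6.3 - 0.2·(-2.3) = -5.84
step 2: grad = -5.84+4 = -1.84; w = -5.84 - 0.2·(-1.84) = -5.472
step 3: grad = -5.472+4 = -1.472; w = -5.472 - 0.2·(-1.472) = -5.1776

-5.1776


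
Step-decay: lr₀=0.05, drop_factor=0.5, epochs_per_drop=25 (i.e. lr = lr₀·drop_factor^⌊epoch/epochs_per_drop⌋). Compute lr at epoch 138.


n_drops = ⌊138/25⌋ = 5
lr = 0.05·0.5^5 = 0.05·0.03125 = 0.0015625

0.0015625


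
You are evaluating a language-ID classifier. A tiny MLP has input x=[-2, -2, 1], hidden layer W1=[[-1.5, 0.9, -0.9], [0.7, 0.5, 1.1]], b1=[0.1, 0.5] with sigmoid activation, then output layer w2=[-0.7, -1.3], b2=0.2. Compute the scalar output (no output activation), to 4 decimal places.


z1[0] = (-1.5)·(-2) + (0.9)·(-2) + (-0.9)·(1) + 0.1 = 0.4
z1[1] = (0.7)·(-2) + (0.5)·(-2) + (1.1)·(1) + 0.5 = -0.8
h = sigmoid(z1) = [0.5987, 0.31]
output = (-0.7)·(0.5987) + (-1.3)·(0.31) + 0.2 = -0.6221

-0.6221


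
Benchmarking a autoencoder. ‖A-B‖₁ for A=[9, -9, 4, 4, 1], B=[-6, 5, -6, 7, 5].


d = |9+ 6| + |-9-5| + |4+ 6| + |4-7| + |1-5|
  = 15 + 14 + 10 + 3 + 4
  = 46

46


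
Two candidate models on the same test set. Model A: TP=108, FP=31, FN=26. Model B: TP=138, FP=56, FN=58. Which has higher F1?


Model A: P=108/139=0.777, R=108/134=0.806, F1=2PR/(P+R)=2TP/(2TP+FP+FN)=216/273=0.7912
Model B: P=138/194=0.7113, R=138/196=0.7041, F1=2PR/(P+R)=2TP/(2TP+FP+FN)=276/390=0.7077
0.7912 > 0.7077 → Model A

Model A


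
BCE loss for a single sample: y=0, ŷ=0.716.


BCE = -[y·ln(p) + (1-y)·ln(1-p)]
= -0 - 1·ln(1-0.716)
= -ln(0.284) = 1.2588

1.2588


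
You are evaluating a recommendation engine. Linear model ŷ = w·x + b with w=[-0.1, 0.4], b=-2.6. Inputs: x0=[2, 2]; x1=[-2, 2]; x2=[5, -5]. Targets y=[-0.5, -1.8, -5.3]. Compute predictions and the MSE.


ŷ0 = (-0.1)·(2) + (0.4)·(2) - 2.6 = -2.0
ŷ1 = (-0.1)·(-2) + (0.4)·(2) - 2.6 = -1.6
ŷ2 = (-0.1)·(5) + (0.4)·(-5) - 2.6 = -5.1
errors² = [2.25, 0.04, 0.04]
MSE = 2.3300/3 = 0.7767

0.7767


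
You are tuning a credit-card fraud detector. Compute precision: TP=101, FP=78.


Precision = TP/(TP+FP)
= 101/(101+78)
= 101/179 = 56.42%

56.42%


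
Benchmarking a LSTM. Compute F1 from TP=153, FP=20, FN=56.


Precision = 153/173 = 0.8844
Recall = 153/209 = 0.7321
F1 = 2·P·R/(P+R) = 2·TP/(2·TP+FP+FN) = 306/(306+20+56) = 306/382 = 0.801

0.801


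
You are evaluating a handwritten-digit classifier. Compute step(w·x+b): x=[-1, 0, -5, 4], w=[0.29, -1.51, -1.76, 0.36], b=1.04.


z = (-1)·(0.29) + (0)·(-1.51) + (-5)·(-1.76) + (4)·(0.36) + 1.04
  = 10.99
step(z) = 1 (z≥0)

1


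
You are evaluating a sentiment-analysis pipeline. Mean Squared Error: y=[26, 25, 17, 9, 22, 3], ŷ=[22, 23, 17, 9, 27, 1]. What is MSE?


Squared errors: (26-22)²=16, (25-23)²=4, (17-17)²=0, (9-9)²=0, (22-27)²=25, (3-1)²=4
Sum = 49
MSE = 49/6 = 49/6

49/6


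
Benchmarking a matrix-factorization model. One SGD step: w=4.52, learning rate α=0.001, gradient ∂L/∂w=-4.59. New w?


w_new = w - α·∇
= 4.52 - 0.001·-4.59
= 4.52 + 0.00459
= 4.52459

4.52459


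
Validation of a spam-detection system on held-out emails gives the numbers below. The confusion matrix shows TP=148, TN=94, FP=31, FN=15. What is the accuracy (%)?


Accuracy = (TP+TN)/(TP+TN+FP+FN)
= (148+94)/(288)
= 242/288 = 84.03%

84.03%


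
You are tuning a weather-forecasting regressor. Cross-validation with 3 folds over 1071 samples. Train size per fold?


Fold size = 1071/3 = 357
Training per fold = 1071 - 357 = 714

714


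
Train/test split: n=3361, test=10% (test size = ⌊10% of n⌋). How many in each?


Test = ⌊3361·10/100⌋ = 336
Train = 3361 - 336 = 3025

Train: 3025, Test: 336


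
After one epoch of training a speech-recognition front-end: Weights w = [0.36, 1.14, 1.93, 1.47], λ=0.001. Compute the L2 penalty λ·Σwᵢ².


‖w‖₂² = (0.36)² + (1.14)² + (1.93)² + (1.47)²
     = 0.1296 + 1.2996 + 3.7249 + 2.1609
     = 7.315
λ·‖w‖₂² = 0.001·7.315 = 0.007315

0.007315


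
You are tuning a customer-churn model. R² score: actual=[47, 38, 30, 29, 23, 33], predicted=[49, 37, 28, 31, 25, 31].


ȳ = 33.3333
SS_res = Σ(y-ŷ)² = 21
SS_tot = Σ(y-ȳ)² = 345.33
R² = 1 - SS_res/SS_tot = 1 - 0.0608 = 0.9392

0.9392


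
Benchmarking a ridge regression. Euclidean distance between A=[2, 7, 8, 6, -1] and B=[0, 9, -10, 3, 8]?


d = √((2-0)² + (7-9)² + (8+ 10)² + (6-3)² + (-1-8)²)
  = √(4 + 4 + 324 + 9 + 81)
  = √422 = 20.5426

20.5426


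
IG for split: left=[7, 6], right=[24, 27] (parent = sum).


Parent = [31, 33], H_parent = 0.9993
H_left = 0.9957 (n=13), H_right = 0.9975 (n=51)
H_children = (13/64)·0.9957 + (51/64)·0.9975 = 0.9971
IG = 0.9993 - 0.9971 = 0.0022

0.0022


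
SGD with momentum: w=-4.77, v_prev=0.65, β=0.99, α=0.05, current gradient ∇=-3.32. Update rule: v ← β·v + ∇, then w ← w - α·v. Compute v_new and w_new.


v_new = 0.99·0.65 - 3.32 = 0.6435 - 3.32 = -2.6765
w_new = -4.77 - 0.05·-2.6765 = -4.77 + 0.133825 = -4.636175

v_new=-2.6765, w_new=-4.636175


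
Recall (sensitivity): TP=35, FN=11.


Recall = TP/(TP+FN)
= 35/(35+11)
= 35/46 = 76.09%

76.09%


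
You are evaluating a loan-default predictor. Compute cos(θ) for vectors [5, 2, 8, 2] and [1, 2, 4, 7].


A·B = 5·1 + 2·2 + 8·4 + 2·7 = 55
‖A‖ = √97 = 9.8489, ‖B‖ = √70 = 8.3666
cos = 55/(√97·√70) = 55/√6790 = 0.6675

0.6675


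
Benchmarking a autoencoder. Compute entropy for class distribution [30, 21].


Probabilities: [30/51, 21/51] ≈ [0.5882, 0.4118]
H = -((30/51)·log₂(30/51) + (21/51)·log₂(21/51))
  = 0.9774 bits

0.9774 bits


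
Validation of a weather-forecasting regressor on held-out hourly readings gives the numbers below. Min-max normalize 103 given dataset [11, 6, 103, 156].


min=6, max=156
(103-6)/(156-6) = 97/150 = 0.6467

0.6467


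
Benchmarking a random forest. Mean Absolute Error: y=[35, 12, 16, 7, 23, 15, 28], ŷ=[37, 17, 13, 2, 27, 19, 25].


Absolute errors: |35-37|=2, |12-17|=5, |16-13|=3, |7-2|=5, |23-27|=4, |15-19|=4, |28-25|=3
Sum = 26
MAE = 26/7 = 26/7

26/7


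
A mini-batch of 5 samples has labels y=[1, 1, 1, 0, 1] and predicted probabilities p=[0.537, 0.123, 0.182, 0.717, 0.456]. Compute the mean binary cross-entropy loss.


L[0] = -ln(0.537) = 0.6218
L[1] = -ln(0.123) = 2.0956
L[2] = -ln(0.182) = 1.7037
L[3] = -ln(1-0.717) = -ln(0.283) = 1.2623
L[4] = -ln(0.456) = 0.7853
mean = (0.6218 + 2.0956 + 1.7037 + 1.2623 + 0.7853)/5 = 1.2937

1.2937


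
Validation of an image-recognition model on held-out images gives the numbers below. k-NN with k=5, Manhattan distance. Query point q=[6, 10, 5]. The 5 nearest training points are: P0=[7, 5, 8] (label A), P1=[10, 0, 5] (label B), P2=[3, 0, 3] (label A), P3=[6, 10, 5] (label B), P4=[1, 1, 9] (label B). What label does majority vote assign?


d(q,P0) = 9  (label A)
d(q,P1) = 14  (label B)
d(q,P2) = 15  (label A)
d(q,P3) = 0  (label B)
d(q,P4) = 18  (label B)
Votes: A=2, B=3
Majority → B

B


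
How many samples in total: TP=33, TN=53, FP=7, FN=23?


Total = TP + TN + FP + FN
= 33 + 53 + 7 + 23
= 116
(Predicted positive: 40, predicted negative: 76)

116


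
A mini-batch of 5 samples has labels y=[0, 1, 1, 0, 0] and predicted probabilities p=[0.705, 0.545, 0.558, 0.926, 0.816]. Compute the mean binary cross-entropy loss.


L[0] = -ln(1-0.705) = -ln(0.295) = 1.2208
L[1] = -ln(0.545) = 0.607
L[2] = -ln(0.558) = 0.5834
L[3] = -ln(1-0.926) = -ln(0.074) = 2.6037
L[4] = -ln(1-0.816) = -ln(0.184) = 1.6928
mean = (1.2208 + 0.607 + 0.5834 + 2.6037 + 1.6928)/5 = 1.3415

1.3415


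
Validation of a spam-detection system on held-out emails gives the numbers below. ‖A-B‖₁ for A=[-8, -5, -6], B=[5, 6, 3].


d = |-8-5| + |-5-6| + |-6-3|
  = 13 + 11 + 9
  = 33

33


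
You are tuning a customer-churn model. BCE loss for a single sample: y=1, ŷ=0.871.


BCE = -[y·ln(p) + (1-y)·ln(1-p)]
= -1·ln(0.871) - 0
= -ln(0.871) = 0.1381

0.1381


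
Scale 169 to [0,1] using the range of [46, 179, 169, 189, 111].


min=46, max=189
(169-46)/(189-46) = 123/143 = 0.8601

0.8601


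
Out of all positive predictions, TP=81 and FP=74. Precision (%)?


Precision = TP/(TP+FP)
= 81/(81+74)
= 81/155 = 52.26%

52.26%


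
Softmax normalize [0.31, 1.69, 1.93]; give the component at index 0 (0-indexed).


Exponentials: e^0.31=1.3634, e^1.69=5.4195, e^1.93=6.8895
Sum = 13.6724
Softmax = [0.0997, 0.3964, 0.5039]
p[0] = 1.3634/13.6724 = 0.0997

0.0997


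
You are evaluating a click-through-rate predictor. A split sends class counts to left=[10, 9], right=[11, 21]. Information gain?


Parent = [21, 30], H_parent = 0.9774
H_left = 0.998 (n=19), H_right = 0.9284 (n=32)
H_children = (19/51)·0.998 + (32/51)·0.9284 = 0.9543
IG = 0.9774 - 0.9543 = 0.0231

0.0231


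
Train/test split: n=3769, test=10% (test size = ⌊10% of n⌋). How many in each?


Test = ⌊3769·10/100⌋ = 376
Train = 3769 - 376 = 3393

Train: 3393, Test: 376


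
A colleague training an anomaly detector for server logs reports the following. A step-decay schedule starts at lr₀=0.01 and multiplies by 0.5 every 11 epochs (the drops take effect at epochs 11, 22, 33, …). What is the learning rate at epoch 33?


n_drops = ⌊33/11⌋ = 3
lr = 0.01·0.5^3 = 0.01·0.125 = 0.00125

0.00125


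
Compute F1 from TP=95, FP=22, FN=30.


Precision = 95/117 = 0.812
Recall = 95/125 = 0.76
F1 = 2·P·R/(P+R) = 2·TP/(2·TP+FP+FN) = 190/(190+22+30) = 190/242 = 0.7851

0.7851


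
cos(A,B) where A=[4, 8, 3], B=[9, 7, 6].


A·B = 4·9 + 8·7 + 3·6 = 110
‖A‖ = √89 = 9.434, ‖B‖ = √166 = 12.8841
cos = 110/(√89·√166) = 110/√14774 = 0.905

0.905


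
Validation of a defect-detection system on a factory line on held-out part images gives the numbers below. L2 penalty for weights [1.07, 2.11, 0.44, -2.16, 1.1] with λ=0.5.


‖w‖₂² = (1.07)² + (2.11)² + (0.44)² + (-2.16)² + (1.1)²
     = 1.1449 + 4.4521 + 0.1936 + 4.6656 + 1.21
     = 11.6662
λ·‖w‖₂² = 0.5·11.6662 = 5.8331

5.8331


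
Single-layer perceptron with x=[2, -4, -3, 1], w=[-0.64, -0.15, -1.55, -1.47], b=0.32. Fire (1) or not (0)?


z = (2)·(-0.64) + (-4)·(-0.15) + (-3)·(-1.55) + (1)·(-1.47) + 0.32
  = 2.82
step(z) = 1 (z≥0)

1


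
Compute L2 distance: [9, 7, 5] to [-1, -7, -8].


d = √((9+ 1)² + (7+ 7)² + (5+ 8)²)
  = √(100 + 196 + 169)
  = √465 = 21.5639

21.5639


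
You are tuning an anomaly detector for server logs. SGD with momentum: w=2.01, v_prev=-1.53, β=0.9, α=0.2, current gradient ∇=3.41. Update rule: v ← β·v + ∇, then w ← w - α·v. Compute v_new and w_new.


v_new = 0.9·-1.53 + 3.41 = -1.377 + 3.41 = 2.033
w_new = 2.01 - 0.2·2.033 = 2.01 - 0.4066 = 1.6034

v_new=2.033, w_new=1.6034


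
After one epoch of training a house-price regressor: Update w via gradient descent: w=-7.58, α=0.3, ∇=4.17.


w_new = w - α·∇
= -7.58 - 0.3·4.17
= -7.58 - 1.251
= -8.831

-8.831


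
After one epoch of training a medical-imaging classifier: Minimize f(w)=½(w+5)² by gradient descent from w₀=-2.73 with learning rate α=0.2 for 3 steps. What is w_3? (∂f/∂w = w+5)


step 1: grad = -2.73+5 = 2.27; w = -2.73 - 0.2·(2.27) = -3.184
step 2: grad = -3.184+5 = 1.816; w = -3.184 - 0.2·(1.816) = -3.5472
step 3: grad = -3.5472+5 = 1.4528; w = -3.5472 - 0.2·(1.4528) = -3.83776

-3.83776


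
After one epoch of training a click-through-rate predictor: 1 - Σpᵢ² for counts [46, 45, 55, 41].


Probabilities: [46/187, 45/187, 55/187, 41/187] ≈ [0.246, 0.2406, 0.2941, 0.2193]
Σpᵢ² = (2116 + 2025 + 3025 + 1681)/187² = 8847/34969
Gini = 1 - Σpᵢ² = 1 - 8847/34969 = 0.747

0.747


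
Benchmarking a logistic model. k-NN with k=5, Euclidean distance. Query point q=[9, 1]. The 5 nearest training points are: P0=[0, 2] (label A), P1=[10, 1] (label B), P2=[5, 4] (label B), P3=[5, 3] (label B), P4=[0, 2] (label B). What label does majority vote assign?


d(q,P0) = 9.0554  (label A)
d(q,P1) = 1.0  (label B)
d(q,P2) = 5.0  (label B)
d(q,P3) = 4.4721  (label B)
d(q,P4) = 9.0554  (label B)
Votes: A=1, B=4
Majority → B

B


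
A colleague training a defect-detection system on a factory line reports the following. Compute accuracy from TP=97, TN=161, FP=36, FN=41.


Accuracy = (TP+TN)/(TP+TN+FP+FN)
= (97+161)/(335)
= 258/335 = 77.01%

77.01%


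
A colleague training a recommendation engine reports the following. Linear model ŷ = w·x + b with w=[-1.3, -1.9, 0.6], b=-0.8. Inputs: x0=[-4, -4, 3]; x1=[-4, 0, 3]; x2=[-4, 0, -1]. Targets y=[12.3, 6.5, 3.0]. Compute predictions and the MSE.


ŷ0 = (-1.3)·(-4) + (-1.9)·(-4) + (0.6)·(3) - 0.8 = 13.8
ŷ1 = (-1.3)·(-4) + (-1.9)·(0) + (0.6)·(3) - 0.8 = 6.2
ŷ2 = (-1.3)·(-4) + (-1.9)·(0) + (0.6)·(-1) - 0.8 = 3.8
errors² = [2.25, 0.09, 0.64]
MSE = 2.9800/3 = 0.9933

0.9933


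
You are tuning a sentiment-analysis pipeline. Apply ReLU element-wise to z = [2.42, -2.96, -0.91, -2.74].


ReLU(2.42) = max(0, 2.42) = 2.42
ReLU(-2.96) = max(0, -2.96) = 0.0
ReLU(-0.91) = max(0, -0.91) = 0.0
ReLU(-2.74) = max(0, -2.74) = 0.0
result = [2.42, 0.0, 0.0, 0.0]

[2.42, 0.0, 0.0, 0.0]


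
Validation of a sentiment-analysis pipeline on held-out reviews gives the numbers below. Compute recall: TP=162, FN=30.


Recall = TP/(TP+FN)
= 162/(162+30)
= 162/192 = 84.38%

84.38%


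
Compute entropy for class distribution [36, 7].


Probabilities: [36/43, 7/43] ≈ [0.8372, 0.1628]
H = -((36/43)·log₂(36/43) + (7/43)·log₂(7/43))
  = 0.6409 bits

0.6409 bits


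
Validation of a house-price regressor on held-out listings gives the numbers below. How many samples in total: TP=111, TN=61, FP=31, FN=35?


Total = TP + TN + FP + FN
= 111 + 61 + 31 + 35
= 238
(Predicted positive: 142, predicted negative: 96)

238


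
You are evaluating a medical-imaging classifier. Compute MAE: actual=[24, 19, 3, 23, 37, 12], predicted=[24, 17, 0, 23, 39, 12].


Absolute errors: |24-24|=0, |19-17|=2, |3-0|=3, |23-23|=0, |37-39|=2, |12-12|=0
Sum = 7
MAE = 7/6 = 7/6

7/6


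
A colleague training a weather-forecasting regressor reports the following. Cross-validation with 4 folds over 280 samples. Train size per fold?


Fold size = 280/4 = 70
Training per fold = 280 - 70 = 210

210


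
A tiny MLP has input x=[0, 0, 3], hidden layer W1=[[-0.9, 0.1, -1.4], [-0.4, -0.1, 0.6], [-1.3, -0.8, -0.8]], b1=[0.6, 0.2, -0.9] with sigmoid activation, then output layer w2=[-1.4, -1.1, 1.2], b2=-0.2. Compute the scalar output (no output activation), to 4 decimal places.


z1[0] = (-0.9)·(0) + (0.1)·(0) + (-1.4)·(3) + 0.6 = -3.6
z1[1] = (-0.4)·(0) + (-0.1)·(0) + (0.6)·(3) + 0.2 = 2.0
z1[2] = (-1.3)·(0) + (-0.8)·(0) + (-0.8)·(3) - 0.9 = -3.3
h = sigmoid(z1) = [0.0266, 0.8808, 0.0356]
output = (-1.4)·(0.0266) + (-1.1)·(0.8808) + (1.2)·(0.0356) - 0.2 = -1.1634

-1.1634


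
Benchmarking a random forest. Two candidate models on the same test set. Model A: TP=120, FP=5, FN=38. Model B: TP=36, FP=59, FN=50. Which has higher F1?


Model A: P=120/125=0.96, R=120/158=0.7595, F1=2PR/(P+R)=2TP/(2TP+FP+FN)=240/283=0.8481
Model B: P=36/95=0.3789, R=36/86=0.4186, F1=2PR/(P+R)=2TP/(2TP+FP+FN)=72/181=0.3978
0.8481 > 0.3978 → Model A

Model A


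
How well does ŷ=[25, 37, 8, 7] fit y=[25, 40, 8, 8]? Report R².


ȳ = 20.25
SS_res = Σ(y-ŷ)² = 10
SS_tot = Σ(y-ȳ)² = 712.75
R² = 1 - SS_res/SS_tot = 1 - 0.014 = 0.986

0.986


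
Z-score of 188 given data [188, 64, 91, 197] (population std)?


μ = 135, σ = 58.3738
z = (188 - 135)/58.3738 = 0.9079

0.9079


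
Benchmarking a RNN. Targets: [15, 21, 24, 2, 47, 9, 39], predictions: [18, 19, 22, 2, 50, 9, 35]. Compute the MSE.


Squared errors: (15-18)²=9, (21-19)²=4, (24-22)²=4, (2-2)²=0, (47-50)²=9, (9-9)²=0, (39-35)²=16
Sum = 42
MSE = 42/7 = 6

6


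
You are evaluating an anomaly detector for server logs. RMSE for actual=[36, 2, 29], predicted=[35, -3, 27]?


MSE = 30/3 = 10
RMSE = √(30/3) = 3.1623

3.1623


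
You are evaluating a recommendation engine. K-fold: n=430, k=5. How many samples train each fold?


Fold size = 430/5 = 86
Training per fold = 430 - 86 = 344

344


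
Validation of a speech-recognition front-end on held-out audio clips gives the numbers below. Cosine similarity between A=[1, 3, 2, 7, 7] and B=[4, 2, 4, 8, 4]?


A·B = 1·4 + 3·2 + 2·4 + 7·8 + 7·4 = 102
‖A‖ = √112 = 10.583, ‖B‖ = √116 = 10.7703
cos = 102/(√112·√116) = 102/√12992 = 0.8949

0.8949


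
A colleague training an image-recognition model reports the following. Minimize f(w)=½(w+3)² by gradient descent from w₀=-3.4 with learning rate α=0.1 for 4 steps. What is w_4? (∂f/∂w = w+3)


step 1: grad = -3.4+3 = -0.4; w = -3.4 - 0.1·(-0.4) = -3.36
step 2: grad = -3.36+3 = -0.36; w = -3.36 - 0.1·(-0.36) = -3.324
step 3: grad = -3.324+3 = -0.324; w = -3.324 - 0.1·(-0.324) = -3.2916
step 4: grad = -3.2916+3 = -0.2916; w = -3.2916 - 0.1·(-0.2916) = -3.26244

-3.26244
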